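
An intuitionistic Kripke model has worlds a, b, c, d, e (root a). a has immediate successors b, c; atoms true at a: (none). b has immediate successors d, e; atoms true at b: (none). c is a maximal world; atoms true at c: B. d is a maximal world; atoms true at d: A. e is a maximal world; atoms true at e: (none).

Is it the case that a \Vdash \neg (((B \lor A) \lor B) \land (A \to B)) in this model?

a \nVdash \neg (((B \lor A) \lor B) \land (A \to B)) since c is accessible from a and c \Vdash ((B \lor A) \lor B) \land (A \to B).
c \Vdash ((B \lor A) \lor B) \land (A \to B) since c forces both conjuncts.

No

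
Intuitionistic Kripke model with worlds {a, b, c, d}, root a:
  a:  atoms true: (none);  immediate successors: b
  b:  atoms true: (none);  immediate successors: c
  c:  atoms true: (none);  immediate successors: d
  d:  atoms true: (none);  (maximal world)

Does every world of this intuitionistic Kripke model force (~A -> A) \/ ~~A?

Not every world: a ||-/- (~A -> A) \/ ~~A.
a ||-/- (~A -> A) \/ ~~A: neither disjunct is forced at a.
a ||-/- ~A -> A: already at a itself, a ||- ~A but a ||-/- A.
a lacks atom A, so a ||-/- A.

No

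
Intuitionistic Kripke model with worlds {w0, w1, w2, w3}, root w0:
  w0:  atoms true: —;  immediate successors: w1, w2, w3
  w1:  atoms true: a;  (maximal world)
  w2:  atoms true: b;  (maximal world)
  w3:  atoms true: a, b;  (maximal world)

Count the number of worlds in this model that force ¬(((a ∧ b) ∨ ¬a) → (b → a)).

1

w0: does not force it — w0 ⊮ ¬(((a ∧ b) ∨ ¬a) → (b → a)) since w1 is accessible from w0 and w1 ⊩ ((a ∧ b) ∨ ¬a) → (b → a).
w1: does not force it — w1 ⊮ ¬(((a ∧ b) ∨ ¬a) → (b → a)) since w1 is accessible from w1 and w1 ⊩ ((a ∧ b) ∨ ¬a) → (b → a).
w2: forces it.
w3: does not force it — w3 ⊮ ¬(((a ∧ b) ∨ ¬a) → (b → a)) since w3 is accessible from w3 and w3 ⊩ ((a ∧ b) ∨ ¬a) → (b → a).
Worlds forcing the formula: {w2}.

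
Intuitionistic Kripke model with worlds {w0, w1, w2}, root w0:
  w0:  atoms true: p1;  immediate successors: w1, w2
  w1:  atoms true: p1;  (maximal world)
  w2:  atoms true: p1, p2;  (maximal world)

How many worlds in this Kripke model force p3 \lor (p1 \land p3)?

0

w0: does not force it — w0 \nVdash p3 \lor (p1 \land p3): neither disjunct is forced at w0.
w1: does not force it — w1 \nVdash p3 \lor (p1 \land p3): neither disjunct is forced at w1.
w2: does not force it.
Worlds forcing the formula: { }.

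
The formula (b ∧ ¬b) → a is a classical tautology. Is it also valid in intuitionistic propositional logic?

This is an instance of ex falso quodlibet, which is intuitionistically derivable.
No world can force both b and ¬b, so the antecedent b ∧ ¬b is never forced and the implication holds vacuously at every world.

Yes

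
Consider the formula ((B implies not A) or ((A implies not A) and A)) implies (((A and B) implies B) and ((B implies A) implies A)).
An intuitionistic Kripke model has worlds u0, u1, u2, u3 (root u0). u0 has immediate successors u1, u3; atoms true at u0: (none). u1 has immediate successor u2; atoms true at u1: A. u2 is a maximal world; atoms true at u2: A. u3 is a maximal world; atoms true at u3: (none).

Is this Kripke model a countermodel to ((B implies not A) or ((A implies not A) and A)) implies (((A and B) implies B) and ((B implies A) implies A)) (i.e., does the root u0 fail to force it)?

Yes

u0 does not force ((B implies not A) or ((A implies not A) and A)) implies (((A and B) implies B) and ((B implies A) implies A)): already at u0 itself, u0 forces (B implies not A) or ((A implies not A) and A) but u0 does not force ((A and B) implies B) and ((B implies A) implies A).
u0 does not force ((A and B) implies B) and ((B implies A) implies A) since u0 fails (B implies A) implies A.
So the root u0 does not force ((B implies not A) or ((A implies not A) and A)) implies (((A and B) implies B) and ((B implies A) implies A)); the model is a countermodel.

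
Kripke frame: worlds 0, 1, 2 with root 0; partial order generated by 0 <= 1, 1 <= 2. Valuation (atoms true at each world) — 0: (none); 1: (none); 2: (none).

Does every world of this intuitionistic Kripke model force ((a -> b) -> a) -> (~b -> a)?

Yes

0 ||- ((a -> b) -> a) -> (~b -> a) vacuously: no world accessible from 0 forces the antecedent (a -> b) -> a.
Since the root 0 forces ((a -> b) -> a) -> (~b -> a) and forcing is persistent (monotone upward), every world forces it.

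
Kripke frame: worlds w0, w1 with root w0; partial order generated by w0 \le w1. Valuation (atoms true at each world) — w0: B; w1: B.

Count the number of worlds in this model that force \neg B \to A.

w0: forces it.
w1: forces it.
Worlds forcing the formula: {w0, w1}.

2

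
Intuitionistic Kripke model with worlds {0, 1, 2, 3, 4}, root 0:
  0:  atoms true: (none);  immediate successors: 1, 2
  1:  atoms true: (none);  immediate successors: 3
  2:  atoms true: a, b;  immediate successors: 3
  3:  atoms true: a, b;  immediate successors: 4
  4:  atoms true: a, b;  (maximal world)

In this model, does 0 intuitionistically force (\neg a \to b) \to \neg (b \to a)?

0 \nVdash (\neg a \to b) \to \neg (b \to a): already at 0 itself, 0 \Vdash \neg a \to b but 0 \nVdash \neg (b \to a).
0 \nVdash \neg (b \to a) since 0 is accessible from 0 and 0 \Vdash b \to a.
0 \Vdash b \to a: every world accessible from 0 that forces b (namely 2, 3, 4) also forces a.

No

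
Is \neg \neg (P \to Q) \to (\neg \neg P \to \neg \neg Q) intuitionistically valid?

Yes

This is the distribution of double negation over implication, which is intuitionistically derivable.
Assume \neg \neg (P \to Q) and \neg \neg P; suppose \neg Q. Then P \to Q would give \neg P (by contraposition), contradicting \neg \neg P; so \neg (P \to Q), contradicting \neg \neg (P \to Q). Hence \neg \neg Q.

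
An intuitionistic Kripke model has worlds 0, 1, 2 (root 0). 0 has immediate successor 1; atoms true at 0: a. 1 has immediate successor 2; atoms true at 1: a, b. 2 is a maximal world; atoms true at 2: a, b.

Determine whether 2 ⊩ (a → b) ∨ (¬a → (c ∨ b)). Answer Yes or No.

2 ⊩ (a → b) ∨ (¬a → (c ∨ b)) via the disjunct a → b.

Yes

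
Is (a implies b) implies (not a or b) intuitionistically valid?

This is the material-implication-as-disjunction principle, which is not intuitionistically valid.
A Kripke countermodel: worlds 0, 1; order generated by 0 <= 1; atoms true at each world — 0:{}; 1:{a,b}.
0 does not force (a implies b) implies (not a or b): already at 0 itself, 0 forces a implies b but 0 does not force not a or b.
0 does not force not a or b: neither disjunct is forced at 0.
0 does not force not a since 1 is accessible from 0 and 1 forces a.
So the root 0 does not force the formula.

No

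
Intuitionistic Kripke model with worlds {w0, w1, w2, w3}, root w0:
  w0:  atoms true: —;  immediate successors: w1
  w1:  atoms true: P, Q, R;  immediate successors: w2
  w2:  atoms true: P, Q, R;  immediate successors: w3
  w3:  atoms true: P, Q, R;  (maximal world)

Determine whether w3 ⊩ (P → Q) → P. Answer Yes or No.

w3 ⊩ (P → Q) → P: every world accessible from w3 that forces P → Q (namely w3) also forces P.

Yes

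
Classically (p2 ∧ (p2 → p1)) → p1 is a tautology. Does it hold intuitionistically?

Yes

This is modus ponens in implicational form, which is intuitionistically derivable.
If a world forces p2 and p2 → p1, then applying the implication at that world (which is accessible from itself) gives p1.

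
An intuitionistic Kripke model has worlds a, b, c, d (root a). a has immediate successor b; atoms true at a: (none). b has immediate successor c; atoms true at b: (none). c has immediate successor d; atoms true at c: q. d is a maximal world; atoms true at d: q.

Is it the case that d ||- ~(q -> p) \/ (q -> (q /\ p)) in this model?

Yes

d ||- ~(q -> p) \/ (q -> (q /\ p)) via the disjunct ~(q -> p).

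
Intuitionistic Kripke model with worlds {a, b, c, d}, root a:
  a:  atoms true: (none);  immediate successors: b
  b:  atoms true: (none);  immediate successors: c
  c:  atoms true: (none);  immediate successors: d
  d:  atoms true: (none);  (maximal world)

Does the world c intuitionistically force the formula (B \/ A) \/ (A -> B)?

Yes

c ||- (B \/ A) \/ (A -> B) via the disjunct A -> B.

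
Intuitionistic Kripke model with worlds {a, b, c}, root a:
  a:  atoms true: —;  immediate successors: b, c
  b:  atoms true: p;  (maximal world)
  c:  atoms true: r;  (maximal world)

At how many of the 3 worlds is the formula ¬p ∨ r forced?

a: does not force it — a ⊮ ¬p ∨ r: neither disjunct is forced at a.
b: does not force it.
c: forces it.
Worlds forcing the formula: {c}.

1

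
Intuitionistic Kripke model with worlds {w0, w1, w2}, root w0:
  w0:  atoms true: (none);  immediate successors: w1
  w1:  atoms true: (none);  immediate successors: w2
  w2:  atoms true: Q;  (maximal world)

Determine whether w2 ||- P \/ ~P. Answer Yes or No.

Yes

w2 ||- P \/ ~P via the disjunct ~P.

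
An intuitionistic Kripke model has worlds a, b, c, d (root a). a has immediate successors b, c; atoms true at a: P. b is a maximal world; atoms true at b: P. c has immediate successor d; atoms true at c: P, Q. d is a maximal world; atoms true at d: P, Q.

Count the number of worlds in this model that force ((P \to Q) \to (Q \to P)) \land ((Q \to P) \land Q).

a: does not force it — a \nVdash ((P \to Q) \to (Q \to P)) \land ((Q \to P) \land Q) since a fails (Q \to P) \land Q.
b: does not force it.
c: forces it.
d: forces it.
Worlds forcing the formula: {c, d}.

2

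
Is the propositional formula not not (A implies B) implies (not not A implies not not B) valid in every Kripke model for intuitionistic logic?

This is the distribution of double negation over implication, which is intuitionistically derivable.
Assume not not (A implies B) and not not A; suppose not B. Then A implies B would give not A (by contraposition), contradicting not not A; so not (A implies B), contradicting not not (A implies B). Hence not not B.

Yes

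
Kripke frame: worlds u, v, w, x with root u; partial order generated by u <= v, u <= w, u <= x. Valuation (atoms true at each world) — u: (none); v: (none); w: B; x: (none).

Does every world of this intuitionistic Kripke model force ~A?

u ||- ~A: no world accessible from u forces A.
Since the root u forces ~A and forcing is persistent (monotone upward), every world forces it.

Yes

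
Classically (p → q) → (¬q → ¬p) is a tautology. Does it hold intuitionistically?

This is the forward direction of contraposition, which is intuitionistically derivable.
Assume p → q and ¬q. If p held then q would follow, contradicting ¬q; so ¬p.

Yes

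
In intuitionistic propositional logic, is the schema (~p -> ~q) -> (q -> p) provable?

This is the converse of contraposition, which is not intuitionistically valid.
A Kripke countermodel: worlds u0, u1; order generated by u0 <= u1; atoms true at each world — u0:{q}; u1:{p,q}.
u0 ||-/- (~p -> ~q) -> (q -> p): already at u0 itself, u0 ||- ~p -> ~q but u0 ||-/- q -> p.
u0 ||-/- q -> p: already at u0 itself, u0 ||- q but u0 ||-/- p.
u0 lacks atom p, so u0 ||-/- p.
So the root u0 does not force the formula.

No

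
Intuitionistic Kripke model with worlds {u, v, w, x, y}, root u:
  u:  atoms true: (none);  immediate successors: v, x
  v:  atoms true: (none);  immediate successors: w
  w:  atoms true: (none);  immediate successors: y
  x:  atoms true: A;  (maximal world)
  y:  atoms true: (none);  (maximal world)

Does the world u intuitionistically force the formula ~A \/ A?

u ||-/- ~A \/ A: neither disjunct is forced at u.
u ||-/- ~A since x is accessible from u and x ||- A.

No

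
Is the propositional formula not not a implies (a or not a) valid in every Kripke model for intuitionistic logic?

This is a variant of double-negation elimination (deriving excluded middle from double negation), which is not intuitionistically valid.
A Kripke countermodel: worlds u0, u1; order generated by u0 <= u1; atoms true at each world — u0:{}; u1:{a}.
u0 does not force not not a implies (a or not a): already at u0 itself, u0 forces not not a but u0 does not force a or not a.
u0 does not force a or not a: neither disjunct is forced at u0.
u0 lacks atom a, so u0 does not force a.
So the root u0 does not force the formula.

No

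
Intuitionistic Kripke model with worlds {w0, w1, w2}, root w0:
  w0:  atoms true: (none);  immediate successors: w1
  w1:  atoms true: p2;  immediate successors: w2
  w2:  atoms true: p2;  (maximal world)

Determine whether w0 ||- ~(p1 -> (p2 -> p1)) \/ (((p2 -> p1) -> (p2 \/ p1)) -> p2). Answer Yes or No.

No

w0 ||-/- ~(p1 -> (p2 -> p1)) \/ (((p2 -> p1) -> (p2 \/ p1)) -> p2): neither disjunct is forced at w0.
w0 ||-/- ~(p1 -> (p2 -> p1)) since w0 is accessible from w0 and w0 ||- p1 -> (p2 -> p1).
w0 ||- p1 -> (p2 -> p1) vacuously: no world accessible from w0 forces the antecedent p1.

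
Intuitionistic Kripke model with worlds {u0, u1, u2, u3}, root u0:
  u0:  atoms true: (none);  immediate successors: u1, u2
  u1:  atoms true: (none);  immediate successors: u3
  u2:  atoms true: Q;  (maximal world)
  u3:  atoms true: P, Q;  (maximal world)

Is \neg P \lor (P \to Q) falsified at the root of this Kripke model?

u0 \Vdash \neg P \lor (P \to Q) via the disjunct P \to Q.
So the root u0 forces \neg P \lor (P \to Q); the model is not a countermodel.

No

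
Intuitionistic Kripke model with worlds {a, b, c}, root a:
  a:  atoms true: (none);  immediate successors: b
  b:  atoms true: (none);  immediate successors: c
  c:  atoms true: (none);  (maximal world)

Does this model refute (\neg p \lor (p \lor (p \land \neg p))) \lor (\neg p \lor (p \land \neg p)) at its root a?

No

a \Vdash (\neg p \lor (p \lor (p \land \neg p))) \lor (\neg p \lor (p \land \neg p)) via the disjunct \neg p \lor (p \lor (p \land \neg p)).
So the root a forces (\neg p \lor (p \lor (p \land \neg p))) \lor (\neg p \lor (p \land \neg p)); the model is not a countermodel.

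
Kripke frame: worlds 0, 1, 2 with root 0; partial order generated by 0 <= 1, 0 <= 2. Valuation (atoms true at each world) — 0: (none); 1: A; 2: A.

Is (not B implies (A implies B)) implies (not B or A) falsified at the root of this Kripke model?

No

0 forces (not B implies (A implies B)) implies (not B or A) vacuously: no world accessible from 0 forces the antecedent not B implies (A implies B).
So the root 0 forces (not B implies (A implies B)) implies (not B or A); the model is not a countermodel.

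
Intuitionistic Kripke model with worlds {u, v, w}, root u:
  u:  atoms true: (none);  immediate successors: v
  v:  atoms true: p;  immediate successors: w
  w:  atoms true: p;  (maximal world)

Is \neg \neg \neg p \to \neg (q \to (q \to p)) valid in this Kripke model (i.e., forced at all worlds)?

u \Vdash \neg \neg \neg p \to \neg (q \to (q \to p)) vacuously: no world accessible from u forces the antecedent \neg \neg \neg p.
Since the root u forces \neg \neg \neg p \to \neg (q \to (q \to p)) and forcing is persistent (monotone upward), every world forces it.

Yes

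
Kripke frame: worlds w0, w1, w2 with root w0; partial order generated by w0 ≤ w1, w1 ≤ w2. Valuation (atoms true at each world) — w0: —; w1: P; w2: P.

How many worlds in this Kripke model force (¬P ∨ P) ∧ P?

w0: does not force it — w0 ⊮ (¬P ∨ P) ∧ P since w0 fails ¬P ∨ P.
w1: forces it.
w2: forces it.
Worlds forcing the formula: {w1, w2}.

2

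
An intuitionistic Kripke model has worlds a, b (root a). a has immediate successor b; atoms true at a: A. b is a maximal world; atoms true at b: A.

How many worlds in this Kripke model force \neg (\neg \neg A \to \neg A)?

2

a: forces it.
b: forces it.
Worlds forcing the formula: {a, b}.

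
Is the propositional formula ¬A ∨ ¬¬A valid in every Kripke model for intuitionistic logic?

This is the weak law of excluded middle, which is not intuitionistically valid.
A Kripke countermodel: worlds w0, w1, w2; order generated by w0 ≤ w1, w0 ≤ w2; atoms true at each world — w0:{}; w1:{A}; w2:{}.
w0 ⊮ ¬A ∨ ¬¬A: neither disjunct is forced at w0.
w0 ⊮ ¬A since w1 is accessible from w0 and w1 ⊩ A.
So the root w0 does not force the formula.

No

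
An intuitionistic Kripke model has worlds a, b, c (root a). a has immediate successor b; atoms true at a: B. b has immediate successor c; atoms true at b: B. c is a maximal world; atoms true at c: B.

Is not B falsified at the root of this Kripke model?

Yes

a does not force not B since a is accessible from a and a forces B.
So the root a does not force not B; the model is a countermodel.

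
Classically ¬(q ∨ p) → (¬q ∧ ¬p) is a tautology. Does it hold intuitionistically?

Yes

This is a constructively valid De Morgan direction (negated disjunction to conjunction of negations), which is intuitionistically derivable.
From ¬(q ∨ p): if q held then q ∨ p would, contradiction — so ¬q; similarly ¬p.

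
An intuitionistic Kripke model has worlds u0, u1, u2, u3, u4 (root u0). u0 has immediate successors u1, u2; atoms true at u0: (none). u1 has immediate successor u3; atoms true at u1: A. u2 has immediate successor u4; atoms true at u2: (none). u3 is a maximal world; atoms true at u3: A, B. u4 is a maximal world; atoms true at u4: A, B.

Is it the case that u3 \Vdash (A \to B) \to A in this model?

Yes

u3 \Vdash (A \to B) \to A: every world accessible from u3 that forces A \to B (namely u3) also forces A.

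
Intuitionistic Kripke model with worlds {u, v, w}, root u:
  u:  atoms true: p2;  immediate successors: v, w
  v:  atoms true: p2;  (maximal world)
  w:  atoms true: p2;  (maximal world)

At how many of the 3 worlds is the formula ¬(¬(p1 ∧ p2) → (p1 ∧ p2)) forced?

u: forces it.
v: forces it.
w: forces it.
Worlds forcing the formula: {u, v, w}.

3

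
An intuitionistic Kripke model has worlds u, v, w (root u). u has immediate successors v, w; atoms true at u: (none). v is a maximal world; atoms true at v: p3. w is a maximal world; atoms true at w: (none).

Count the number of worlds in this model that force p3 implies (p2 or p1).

u: does not force it — u does not force p3 implies (p2 or p1): at the accessible world v, v forces p3 but v does not force p2 or p1.
v: does not force it — v does not force p3 implies (p2 or p1): already at v itself, v forces p3 but v does not force p2 or p1.
w: forces it.
Worlds forcing the formula: {w}.

1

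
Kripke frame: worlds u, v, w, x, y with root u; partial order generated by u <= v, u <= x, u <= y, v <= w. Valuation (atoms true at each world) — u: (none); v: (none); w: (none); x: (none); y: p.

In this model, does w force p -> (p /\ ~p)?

w ||- p -> (p /\ ~p) vacuously: no world accessible from w forces the antecedent p.

Yes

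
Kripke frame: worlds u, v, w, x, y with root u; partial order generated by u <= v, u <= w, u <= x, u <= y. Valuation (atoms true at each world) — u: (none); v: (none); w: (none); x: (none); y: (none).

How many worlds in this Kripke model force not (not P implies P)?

u: forces it.
v: forces it.
w: forces it.
x: forces it.
y: forces it.
Worlds forcing the formula: {u, v, w, x, y}.

5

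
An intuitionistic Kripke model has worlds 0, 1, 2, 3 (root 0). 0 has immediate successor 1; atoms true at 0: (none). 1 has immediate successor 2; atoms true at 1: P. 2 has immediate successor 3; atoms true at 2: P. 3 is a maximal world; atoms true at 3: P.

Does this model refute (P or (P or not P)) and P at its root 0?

0 does not force (P or (P or not P)) and P since 0 fails P or (P or not P).
So the root 0 does not force (P or (P or not P)) and P; the model is a countermodel.

Yes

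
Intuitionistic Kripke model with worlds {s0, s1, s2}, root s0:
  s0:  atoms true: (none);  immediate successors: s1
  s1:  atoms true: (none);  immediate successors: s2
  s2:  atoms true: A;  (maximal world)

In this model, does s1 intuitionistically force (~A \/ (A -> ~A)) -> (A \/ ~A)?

s1 ||- (~A \/ (A -> ~A)) -> (A \/ ~A) vacuously: no world accessible from s1 forces the antecedent ~A \/ (A -> ~A).

Yes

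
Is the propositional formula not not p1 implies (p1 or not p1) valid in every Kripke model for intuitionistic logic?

No

This is a variant of double-negation elimination (deriving excluded middle from double negation), which is not intuitionistically valid.
A Kripke countermodel: worlds u, v; order generated by u <= v; atoms true at each world — u:{}; v:{p1}.
u does not force not not p1 implies (p1 or not p1): already at u itself, u forces not not p1 but u does not force p1 or not p1.
u does not force p1 or not p1: neither disjunct is forced at u.
u lacks atom p1, so u does not force p1.
So the root u does not force the formula.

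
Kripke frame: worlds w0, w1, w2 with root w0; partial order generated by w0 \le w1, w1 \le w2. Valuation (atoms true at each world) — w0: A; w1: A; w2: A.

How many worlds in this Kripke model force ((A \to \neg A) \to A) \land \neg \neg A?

w0: forces it.
w1: forces it.
w2: forces it.
Worlds forcing the formula: {w0, w1, w2}.

3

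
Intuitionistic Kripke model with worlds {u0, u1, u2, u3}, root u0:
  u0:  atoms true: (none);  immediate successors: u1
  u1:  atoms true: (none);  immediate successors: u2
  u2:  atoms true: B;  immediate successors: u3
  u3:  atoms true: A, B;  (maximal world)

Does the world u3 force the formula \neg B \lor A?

u3 \Vdash \neg B \lor A via the disjunct A.

Yes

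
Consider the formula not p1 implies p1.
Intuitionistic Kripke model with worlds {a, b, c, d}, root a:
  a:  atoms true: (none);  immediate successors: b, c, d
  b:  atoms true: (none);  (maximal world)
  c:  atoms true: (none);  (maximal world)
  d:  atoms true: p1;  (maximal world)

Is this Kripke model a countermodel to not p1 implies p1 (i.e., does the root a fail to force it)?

Yes

a does not force not p1 implies p1: at the accessible world b, b forces not p1 but b does not force p1.
b lacks atom p1, so b does not force p1.
So the root a does not force not p1 implies p1; the model is a countermodel.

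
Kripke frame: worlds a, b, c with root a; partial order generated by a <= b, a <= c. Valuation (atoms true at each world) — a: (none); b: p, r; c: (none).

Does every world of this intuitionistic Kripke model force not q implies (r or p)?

Not every world: a does not force not q implies (r or p).
a does not force not q implies (r or p): already at a itself, a forces not q but a does not force r or p.
a does not force r or p: neither disjunct is forced at a.
a lacks atom r, so a does not force r.

No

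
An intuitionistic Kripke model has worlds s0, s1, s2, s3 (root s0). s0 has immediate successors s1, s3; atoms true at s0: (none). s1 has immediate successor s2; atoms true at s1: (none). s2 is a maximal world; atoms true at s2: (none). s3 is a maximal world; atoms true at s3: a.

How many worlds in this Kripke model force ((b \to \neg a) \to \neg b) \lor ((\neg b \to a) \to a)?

s0: forces it.
s1: forces it.
s2: forces it.
s3: forces it.
Worlds forcing the formula: {s0, s1, s2, s3}.

4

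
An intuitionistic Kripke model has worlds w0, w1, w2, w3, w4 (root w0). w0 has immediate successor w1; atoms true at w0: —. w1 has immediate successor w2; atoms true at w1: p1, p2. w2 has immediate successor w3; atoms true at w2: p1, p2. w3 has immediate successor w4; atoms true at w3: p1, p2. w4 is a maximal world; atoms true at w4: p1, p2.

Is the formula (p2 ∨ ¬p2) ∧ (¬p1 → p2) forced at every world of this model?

Not every world: w0 ⊮ (p2 ∨ ¬p2) ∧ (¬p1 → p2).
w0 ⊮ (p2 ∨ ¬p2) ∧ (¬p1 → p2) since w0 fails p2 ∨ ¬p2.

No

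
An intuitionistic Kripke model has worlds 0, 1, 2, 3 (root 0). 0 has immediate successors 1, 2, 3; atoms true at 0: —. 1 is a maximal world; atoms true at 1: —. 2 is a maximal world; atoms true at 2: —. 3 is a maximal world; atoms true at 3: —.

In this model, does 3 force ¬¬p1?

No

3 ⊮ ¬¬p1 since 3 is accessible from 3 and 3 ⊩ ¬p1.
3 ⊩ ¬p1: no world accessible from 3 forces p1.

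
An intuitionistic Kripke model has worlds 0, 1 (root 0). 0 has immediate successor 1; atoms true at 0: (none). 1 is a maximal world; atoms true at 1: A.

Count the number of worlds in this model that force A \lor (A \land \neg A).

0: does not force it — 0 \nVdash A \lor (A \land \neg A): neither disjunct is forced at 0.
1: forces it.
Worlds forcing the formula: {1}.

1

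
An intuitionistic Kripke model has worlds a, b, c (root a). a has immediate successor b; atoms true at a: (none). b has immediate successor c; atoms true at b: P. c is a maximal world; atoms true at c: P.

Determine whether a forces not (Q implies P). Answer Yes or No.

No

a does not force not (Q implies P) since a is accessible from a and a forces Q implies P.
a forces Q implies P vacuously: no world accessible from a forces the antecedent Q.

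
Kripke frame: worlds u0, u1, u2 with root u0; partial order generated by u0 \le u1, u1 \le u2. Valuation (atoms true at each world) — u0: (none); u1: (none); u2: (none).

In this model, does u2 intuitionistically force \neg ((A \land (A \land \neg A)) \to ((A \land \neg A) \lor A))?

u2 \nVdash \neg ((A \land (A \land \neg A)) \to ((A \land \neg A) \lor A)) since u2 is accessible from u2 and u2 \Vdash (A \land (A \land \neg A)) \to ((A \land \neg A) \lor A).
u2 \Vdash (A \land (A \land \neg A)) \to ((A \land \neg A) \lor A) vacuously: no world accessible from u2 forces the antecedent A \land (A \land \neg A).

No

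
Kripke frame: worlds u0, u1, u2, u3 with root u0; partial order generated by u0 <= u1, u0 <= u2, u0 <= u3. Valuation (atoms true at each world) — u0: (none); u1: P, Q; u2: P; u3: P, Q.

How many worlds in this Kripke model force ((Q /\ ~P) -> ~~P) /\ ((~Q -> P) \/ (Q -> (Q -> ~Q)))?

4

u0: forces it.
u1: forces it.
u2: forces it.
u3: forces it.
Worlds forcing the formula: {u0, u1, u2, u3}.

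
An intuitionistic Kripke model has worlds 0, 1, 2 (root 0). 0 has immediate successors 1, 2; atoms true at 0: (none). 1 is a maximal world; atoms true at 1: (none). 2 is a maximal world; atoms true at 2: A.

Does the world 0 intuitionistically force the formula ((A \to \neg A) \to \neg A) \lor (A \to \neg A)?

0 \Vdash ((A \to \neg A) \to \neg A) \lor (A \to \neg A) via the disjunct (A \to \neg A) \to \neg A.

Yes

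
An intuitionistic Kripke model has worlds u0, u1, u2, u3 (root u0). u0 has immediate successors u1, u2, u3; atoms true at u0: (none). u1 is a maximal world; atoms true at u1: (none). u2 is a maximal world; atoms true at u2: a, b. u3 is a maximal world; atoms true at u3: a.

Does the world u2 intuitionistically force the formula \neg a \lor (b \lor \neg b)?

u2 \Vdash \neg a \lor (b \lor \neg b) via the disjunct b \lor \neg b.

Yes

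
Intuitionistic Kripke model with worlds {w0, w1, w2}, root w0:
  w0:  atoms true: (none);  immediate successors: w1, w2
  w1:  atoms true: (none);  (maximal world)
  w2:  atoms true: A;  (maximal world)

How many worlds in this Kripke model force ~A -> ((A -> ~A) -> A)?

1

w0: does not force it — w0 ||-/- ~A -> ((A -> ~A) -> A): at the accessible world w1, w1 ||- ~A but w1 ||-/- (A -> ~A) -> A.
w1: does not force it.
w2: forces it.
Worlds forcing the formula: {w2}.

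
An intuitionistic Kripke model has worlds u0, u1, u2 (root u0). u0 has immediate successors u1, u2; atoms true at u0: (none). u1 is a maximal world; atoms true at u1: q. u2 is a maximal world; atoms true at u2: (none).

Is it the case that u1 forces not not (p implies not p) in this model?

Yes

u1 forces not not (p implies not p): no world accessible from u1 forces not (p implies not p).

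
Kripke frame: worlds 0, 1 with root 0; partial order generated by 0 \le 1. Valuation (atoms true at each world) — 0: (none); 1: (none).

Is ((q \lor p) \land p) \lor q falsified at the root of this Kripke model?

Yes

0 \nVdash ((q \lor p) \land p) \lor q: neither disjunct is forced at 0.
0 \nVdash (q \lor p) \land p since 0 fails q \lor p.
So the root 0 does not force ((q \lor p) \land p) \lor q; the model is a countermodel.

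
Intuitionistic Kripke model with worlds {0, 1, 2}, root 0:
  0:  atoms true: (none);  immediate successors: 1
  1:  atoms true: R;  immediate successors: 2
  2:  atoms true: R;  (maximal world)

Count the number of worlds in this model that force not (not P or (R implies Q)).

0

0: does not force it — 0 does not force not (not P or (R implies Q)) since 0 is accessible from 0 and 0 forces not P or (R implies Q).
1: does not force it — 1 does not force not (not P or (R implies Q)) since 1 is accessible from 1 and 1 forces not P or (R implies Q).
2: does not force it.
Worlds forcing the formula: { }.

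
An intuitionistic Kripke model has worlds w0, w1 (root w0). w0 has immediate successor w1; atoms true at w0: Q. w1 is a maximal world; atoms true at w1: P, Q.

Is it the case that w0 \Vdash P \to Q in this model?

Yes

w0 \Vdash P \to Q: every world accessible from w0 that forces P (namely w1) also forces Q.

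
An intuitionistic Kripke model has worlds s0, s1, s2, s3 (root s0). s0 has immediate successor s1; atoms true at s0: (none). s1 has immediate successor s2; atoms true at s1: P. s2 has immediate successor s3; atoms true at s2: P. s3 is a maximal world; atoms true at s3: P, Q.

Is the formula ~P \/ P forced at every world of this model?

Not every world: s0 ||-/- ~P \/ P.
s0 ||-/- ~P \/ P: neither disjunct is forced at s0.
s0 ||-/- ~P since s1 is accessible from s0 and s1 ||- P.

No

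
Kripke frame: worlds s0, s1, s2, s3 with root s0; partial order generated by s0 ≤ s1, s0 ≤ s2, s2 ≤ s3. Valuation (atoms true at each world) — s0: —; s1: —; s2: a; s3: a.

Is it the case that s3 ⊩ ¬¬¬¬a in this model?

Yes

s3 ⊩ ¬¬¬¬a: no world accessible from s3 forces ¬¬¬a.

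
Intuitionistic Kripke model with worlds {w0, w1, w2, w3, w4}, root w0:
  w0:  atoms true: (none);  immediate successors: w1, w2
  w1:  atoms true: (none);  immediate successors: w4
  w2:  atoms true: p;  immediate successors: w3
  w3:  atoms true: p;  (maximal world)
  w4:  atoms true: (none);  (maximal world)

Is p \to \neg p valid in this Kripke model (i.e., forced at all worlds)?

Not every world: w0 \nVdash p \to \neg p.
w0 \nVdash p \to \neg p: at the accessible world w2, w2 \Vdash p but w2 \nVdash \neg p.
w2 \nVdash \neg p since w2 is accessible from w2 and w2 \Vdash p.

No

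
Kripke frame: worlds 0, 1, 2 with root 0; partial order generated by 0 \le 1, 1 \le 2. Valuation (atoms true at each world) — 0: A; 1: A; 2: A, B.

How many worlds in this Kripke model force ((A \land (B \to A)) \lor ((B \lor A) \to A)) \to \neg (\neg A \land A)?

0: forces it.
1: forces it.
2: forces it.
Worlds forcing the formula: {0, 1, 2}.

3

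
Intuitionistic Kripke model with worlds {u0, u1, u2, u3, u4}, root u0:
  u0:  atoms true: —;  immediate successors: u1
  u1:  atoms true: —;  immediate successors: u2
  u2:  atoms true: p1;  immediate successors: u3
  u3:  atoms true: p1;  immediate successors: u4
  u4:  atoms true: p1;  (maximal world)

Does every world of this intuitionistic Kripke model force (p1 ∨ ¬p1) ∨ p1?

No

Not every world: u0 ⊮ (p1 ∨ ¬p1) ∨ p1.
u0 ⊮ (p1 ∨ ¬p1) ∨ p1: neither disjunct is forced at u0.
u0 ⊮ p1 ∨ ¬p1: neither disjunct is forced at u0.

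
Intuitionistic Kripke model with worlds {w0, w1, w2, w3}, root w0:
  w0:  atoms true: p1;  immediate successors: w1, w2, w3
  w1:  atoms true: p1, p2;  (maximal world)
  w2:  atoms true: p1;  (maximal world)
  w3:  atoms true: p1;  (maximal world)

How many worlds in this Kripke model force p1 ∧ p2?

w0: does not force it — w0 ⊮ p1 ∧ p2 since w0 fails p2.
w1: forces it.
w2: does not force it — w2 ⊮ p1 ∧ p2 since w2 fails p2.
w3: does not force it.
Worlds forcing the formula: {w1}.

1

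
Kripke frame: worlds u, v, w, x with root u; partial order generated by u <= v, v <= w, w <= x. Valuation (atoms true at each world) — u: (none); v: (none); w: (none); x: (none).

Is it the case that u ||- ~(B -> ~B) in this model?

No

u ||-/- ~(B -> ~B) since u is accessible from u and u ||- B -> ~B.
u ||- B -> ~B vacuously: no world accessible from u forces the antecedent B.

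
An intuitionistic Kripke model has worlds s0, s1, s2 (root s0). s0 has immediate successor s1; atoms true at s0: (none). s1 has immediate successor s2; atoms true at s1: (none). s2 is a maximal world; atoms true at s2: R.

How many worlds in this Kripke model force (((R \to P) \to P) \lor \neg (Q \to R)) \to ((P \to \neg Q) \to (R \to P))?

0

s0: does not force it — s0 \nVdash (((R \to P) \to P) \lor \neg (Q \to R)) \to ((P \to \neg Q) \to (R \to P)): already at s0 itself, s0 \Vdash ((R \to P) \to P) \lor \neg (Q \to R) but s0 \nVdash (P \to \neg Q) \to (R \to P).
s1: does not force it.
s2: does not force it.
Worlds forcing the formula: { }.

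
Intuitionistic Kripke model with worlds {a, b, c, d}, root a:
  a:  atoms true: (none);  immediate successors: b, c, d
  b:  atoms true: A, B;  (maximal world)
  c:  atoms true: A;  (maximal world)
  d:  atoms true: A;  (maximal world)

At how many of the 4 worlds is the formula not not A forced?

4

a: forces it.
b: forces it.
c: forces it.
d: forces it.
Worlds forcing the formula: {a, b, c, d}.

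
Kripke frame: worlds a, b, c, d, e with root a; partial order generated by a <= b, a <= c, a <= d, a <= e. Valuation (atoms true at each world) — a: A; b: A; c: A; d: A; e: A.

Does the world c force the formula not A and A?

c does not force not A and A since c fails not A.

No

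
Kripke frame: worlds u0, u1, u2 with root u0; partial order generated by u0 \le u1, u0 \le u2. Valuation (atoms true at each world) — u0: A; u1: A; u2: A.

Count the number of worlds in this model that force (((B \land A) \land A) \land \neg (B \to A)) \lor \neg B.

3

u0: forces it.
u1: forces it.
u2: forces it.
Worlds forcing the formula: {u0, u1, u2}.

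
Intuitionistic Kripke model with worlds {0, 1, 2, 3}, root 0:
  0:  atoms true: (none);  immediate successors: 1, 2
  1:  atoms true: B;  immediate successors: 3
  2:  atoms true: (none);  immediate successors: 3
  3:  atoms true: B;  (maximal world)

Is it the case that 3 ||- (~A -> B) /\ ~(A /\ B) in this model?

Yes

3 ||- (~A -> B) /\ ~(A /\ B) since 3 forces both conjuncts.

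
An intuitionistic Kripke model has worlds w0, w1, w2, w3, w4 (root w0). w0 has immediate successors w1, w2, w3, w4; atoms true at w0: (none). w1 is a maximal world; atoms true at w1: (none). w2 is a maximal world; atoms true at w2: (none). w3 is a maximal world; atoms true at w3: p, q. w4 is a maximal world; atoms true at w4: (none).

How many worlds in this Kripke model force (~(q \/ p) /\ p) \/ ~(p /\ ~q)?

5

w0: forces it.
w1: forces it.
w2: forces it.
w3: forces it.
w4: forces it.
Worlds forcing the formula: {w0, w1, w2, w3, w4}.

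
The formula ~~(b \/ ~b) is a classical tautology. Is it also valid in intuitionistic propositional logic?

This is the double negation of excluded middle, which is intuitionistically derivable.
Assuming ~(b \/ ~b): from b we'd get b \/ ~b, so ~b; but then b \/ ~b again — contradiction. Hence ~~(b \/ ~b).

Yes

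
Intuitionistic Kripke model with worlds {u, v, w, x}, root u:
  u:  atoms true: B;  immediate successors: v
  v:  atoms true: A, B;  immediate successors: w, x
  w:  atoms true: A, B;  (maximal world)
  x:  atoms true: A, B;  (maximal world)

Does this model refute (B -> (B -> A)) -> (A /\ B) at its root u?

No

u ||- (B -> (B -> A)) -> (A /\ B): every world accessible from u that forces B -> (B -> A) (namely v, w, x) also forces A /\ B.
So the root u forces (B -> (B -> A)) -> (A /\ B); the model is not a countermodel.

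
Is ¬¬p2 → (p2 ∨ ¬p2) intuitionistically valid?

No

This is a variant of double-negation elimination (deriving excluded middle from double negation), which is not intuitionistically valid.
A Kripke countermodel: worlds u, v; order generated by u ≤ v; atoms true at each world — u:{}; v:{p2}.
u ⊮ ¬¬p2 → (p2 ∨ ¬p2): already at u itself, u ⊩ ¬¬p2 but u ⊮ p2 ∨ ¬p2.
u ⊮ p2 ∨ ¬p2: neither disjunct is forced at u.
u lacks atom p2, so u ⊮ p2.
So the root u does not force the formula.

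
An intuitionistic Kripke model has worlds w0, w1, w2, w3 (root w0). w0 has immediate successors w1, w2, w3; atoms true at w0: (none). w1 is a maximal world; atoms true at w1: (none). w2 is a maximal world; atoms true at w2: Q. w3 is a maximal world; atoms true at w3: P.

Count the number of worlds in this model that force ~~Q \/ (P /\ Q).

w0: does not force it — w0 ||-/- ~~Q \/ (P /\ Q): neither disjunct is forced at w0.
w1: does not force it — w1 ||-/- ~~Q \/ (P /\ Q): neither disjunct is forced at w1.
w2: forces it.
w3: does not force it — w3 ||-/- ~~Q \/ (P /\ Q): neither disjunct is forced at w3.
Worlds forcing the formula: {w2}.

1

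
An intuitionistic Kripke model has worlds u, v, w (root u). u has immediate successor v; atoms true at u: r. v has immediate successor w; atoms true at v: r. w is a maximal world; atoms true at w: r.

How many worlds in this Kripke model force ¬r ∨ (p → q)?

3

u: forces it.
v: forces it.
w: forces it.
Worlds forcing the formula: {u, v, w}.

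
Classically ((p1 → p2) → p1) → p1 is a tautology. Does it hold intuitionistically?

This is Peirce's law, which is not intuitionistically valid.
A Kripke countermodel: worlds s0, s1; order generated by s0 ≤ s1; atoms true at each world — s0:{}; s1:{p1}.
s0 ⊮ ((p1 → p2) → p1) → p1: already at s0 itself, s0 ⊩ (p1 → p2) → p1 but s0 ⊮ p1.
s0 lacks atom p1, so s0 ⊮ p1.
So the root s0 does not force the formula.

No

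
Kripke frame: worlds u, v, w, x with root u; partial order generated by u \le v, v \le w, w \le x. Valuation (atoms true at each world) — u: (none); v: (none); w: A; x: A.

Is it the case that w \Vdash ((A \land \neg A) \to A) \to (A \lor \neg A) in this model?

Yes

w \Vdash ((A \land \neg A) \to A) \to (A \lor \neg A): every world accessible from w that forces (A \land \neg A) \to A (namely w, x) also forces A \lor \neg A.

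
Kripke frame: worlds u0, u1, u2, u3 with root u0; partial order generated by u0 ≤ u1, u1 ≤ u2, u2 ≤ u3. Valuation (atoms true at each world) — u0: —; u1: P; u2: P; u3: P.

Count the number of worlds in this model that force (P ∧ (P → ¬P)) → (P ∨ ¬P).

u0: forces it.
u1: forces it.
u2: forces it.
u3: forces it.
Worlds forcing the formula: {u0, u1, u2, u3}.

4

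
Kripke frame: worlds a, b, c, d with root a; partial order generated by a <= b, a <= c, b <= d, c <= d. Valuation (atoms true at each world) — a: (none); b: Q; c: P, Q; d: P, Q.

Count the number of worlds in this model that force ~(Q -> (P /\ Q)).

a: does not force it — a ||-/- ~(Q -> (P /\ Q)) since c is accessible from a and c ||- Q -> (P /\ Q).
b: does not force it — b ||-/- ~(Q -> (P /\ Q)) since d is accessible from b and d ||- Q -> (P /\ Q).
c: does not force it — c ||-/- ~(Q -> (P /\ Q)) since c is accessible from c and c ||- Q -> (P /\ Q).
d: does not force it.
Worlds forcing the formula: { }.

0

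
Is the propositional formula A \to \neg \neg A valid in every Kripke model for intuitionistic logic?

This is double-negation introduction, which is intuitionistically derivable.
If a world forces A then every accessible world forces A (persistence), so none forces \neg A; hence \neg \neg A.

Yes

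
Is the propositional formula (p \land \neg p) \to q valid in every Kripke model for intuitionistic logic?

Yes

This is an instance of ex falso quodlibet, which is intuitionistically derivable.
No world can force both p and \neg p, so the antecedent p \land \neg p is never forced and the implication holds vacuously at every world.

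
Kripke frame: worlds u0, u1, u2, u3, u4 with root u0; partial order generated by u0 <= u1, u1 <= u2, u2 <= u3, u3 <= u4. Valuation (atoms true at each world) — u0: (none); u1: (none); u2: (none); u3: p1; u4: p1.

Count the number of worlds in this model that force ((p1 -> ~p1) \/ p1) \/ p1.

u0: does not force it — u0 ||-/- ((p1 -> ~p1) \/ p1) \/ p1: neither disjunct is forced at u0.
u1: does not force it — u1 ||-/- ((p1 -> ~p1) \/ p1) \/ p1: neither disjunct is forced at u1.
u2: does not force it — u2 ||-/- ((p1 -> ~p1) \/ p1) \/ p1: neither disjunct is forced at u2.
u3: forces it.
u4: forces it.
Worlds forcing the formula: {u3, u4}.

2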